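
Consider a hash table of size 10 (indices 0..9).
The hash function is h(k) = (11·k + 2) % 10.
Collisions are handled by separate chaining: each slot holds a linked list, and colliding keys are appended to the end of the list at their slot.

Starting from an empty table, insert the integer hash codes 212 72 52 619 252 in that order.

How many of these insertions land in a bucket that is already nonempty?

3

Insert 212: h=4, bucket 4 empty -> new chain.
Insert 72: h=4, bucket 4 nonempty -> append to chain.
Insert 52: h=4, bucket 4 nonempty -> append to chain.
Insert 619: h=1, bucket 1 empty -> new chain.
Insert 252: h=4, bucket 4 nonempty -> append to chain.
Final buckets:
0: .
1: 619
2: .
3: .
4: 212 -> 72 -> 52 -> 252
5: .
6: .
7: .
8: .
9: .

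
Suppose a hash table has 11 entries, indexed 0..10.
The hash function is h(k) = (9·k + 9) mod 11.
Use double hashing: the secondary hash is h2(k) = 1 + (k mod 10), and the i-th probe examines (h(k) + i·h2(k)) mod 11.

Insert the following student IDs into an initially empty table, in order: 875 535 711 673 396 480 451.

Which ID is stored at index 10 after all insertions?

711

875 hashes to 8; slot 8 is free → place at 8.
535 hashes to 6; slot 6 is free → place at 6.
711 hashes to 6, h2=2; 6,8 taken → place at 10.
673 hashes to 5; slot 5 is free → place at 5.
396 hashes to 9; slot 9 is free → place at 9.
480 hashes to 6, h2=1; 6 taken → place at 7.
451 hashes to 9, h2=2; 9 taken → place at 0.
Table: [451, ∅, ∅, ∅, ∅, 673, 535, 480, 875, 396, 711]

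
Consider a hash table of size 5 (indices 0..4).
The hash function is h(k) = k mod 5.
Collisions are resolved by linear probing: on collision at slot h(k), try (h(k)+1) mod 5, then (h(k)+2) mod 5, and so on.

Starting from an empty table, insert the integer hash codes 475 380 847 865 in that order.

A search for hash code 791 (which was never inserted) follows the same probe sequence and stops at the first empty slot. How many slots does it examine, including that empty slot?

475 hashes to 0; slot 0 is free => place at 0.
380 hashes to 0; 0 taken => place at 1.
847 hashes to 2; slot 2 is free => place at 2.
865 hashes to 0; 0,1,2 taken => place at 3.
Table: [475, 380, 847, 865, ∅]
Lookup 791: h=1, probe 1,2,3,4 → slot 4 empty, not found.

4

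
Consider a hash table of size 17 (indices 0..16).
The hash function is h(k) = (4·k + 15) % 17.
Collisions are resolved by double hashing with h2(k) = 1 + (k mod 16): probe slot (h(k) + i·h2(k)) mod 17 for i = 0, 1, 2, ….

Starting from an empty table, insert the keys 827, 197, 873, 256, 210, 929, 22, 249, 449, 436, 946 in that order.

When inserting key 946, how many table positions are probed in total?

4

827 hashes to 8; slot 8 is free → place at 8.
197 hashes to 4; slot 4 is free → place at 4.
873 hashes to 5; slot 5 is free → place at 5.
256 hashes to 2; slot 2 is free → place at 2.
210 hashes to 5, h2=3; 5,8 taken → place at 11.
929 hashes to 8, h2=2; 8 taken → place at 10.
22 hashes to 1; slot 1 is free → place at 1.
249 hashes to 8, h2=10; 8,1,11,4 taken → place at 14.
449 hashes to 9; slot 9 is free → place at 9.
436 hashes to 8, h2=5; 8 taken → place at 13.
946 hashes to 8, h2=3; 8,11,14 taken → place at 0.
Table: [946, 22, 256, ∅, 197, 873, ∅, ∅, 827, 449, 929, 210, ∅, 436, 249, ∅, ∅]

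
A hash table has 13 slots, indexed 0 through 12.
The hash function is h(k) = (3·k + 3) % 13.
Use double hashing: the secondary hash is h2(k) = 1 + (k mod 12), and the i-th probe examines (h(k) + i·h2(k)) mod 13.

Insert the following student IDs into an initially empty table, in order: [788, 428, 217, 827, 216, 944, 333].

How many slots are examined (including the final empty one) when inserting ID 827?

788 hashes to 1; slot 1 is free → place at 1.
428 hashes to 0; slot 0 is free → place at 0.
217 hashes to 4; slot 4 is free → place at 4.
827 hashes to 1, h2=12; 1,0 taken → place at 12.
216 hashes to 1, h2=1; 1 taken → place at 2.
944 hashes to 1, h2=9; 1 taken → place at 10.
333 hashes to 1, h2=10; 1 taken → place at 11.
Table: [428, 788, 216, -, 217, -, -, -, -, -, 944, 333, 827]

3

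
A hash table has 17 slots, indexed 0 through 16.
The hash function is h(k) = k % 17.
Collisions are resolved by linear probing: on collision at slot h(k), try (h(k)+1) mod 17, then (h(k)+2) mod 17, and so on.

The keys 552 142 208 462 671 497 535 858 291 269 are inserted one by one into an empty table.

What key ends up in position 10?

535

Insert 552: h=8, slot 8 empty => index 8.
Insert 142: h=6, slot 6 empty => index 6.
Insert 208: h=4, slot 4 empty => index 4.
Insert 462: h=3, slot 3 empty => index 3.
Insert 671: h=8, slot 8 occupied => index 9.
Insert 497: h=4, slot 4 occupied => index 5.
Insert 535: h=8, slots 8,9 occupied => index 10.
Insert 858: h=8, slots 8,9,10 occupied => index 11.
Insert 291: h=2, slot 2 empty => index 2.
Insert 269: h=14, slot 14 empty => index 14.
Table: [∅, ∅, 291, 462, 208, 497, 142, ∅, 552, 671, 535, 858, ∅, ∅, 269, ∅, ∅]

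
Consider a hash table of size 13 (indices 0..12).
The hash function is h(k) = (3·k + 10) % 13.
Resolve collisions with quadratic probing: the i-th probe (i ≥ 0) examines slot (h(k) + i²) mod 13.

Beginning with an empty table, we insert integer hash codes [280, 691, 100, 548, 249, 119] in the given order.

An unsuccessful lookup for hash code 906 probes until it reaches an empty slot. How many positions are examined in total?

3

Insert 280: h=5, slot 5 empty → index 5.
Insert 691: h=3, slot 3 empty → index 3.
Insert 100: h=11, slot 11 empty → index 11.
Insert 548: h=3, slot 3 occupied → index 4.
Insert 249: h=3, slots 3,4 occupied → index 7.
Insert 119: h=3, slots 3,4,7 occupied → index 12.
Table: [—, —, —, 691, 548, 280, —, 249, —, —, —, 100, 119]
Lookup 906: h=11, probe 11,12,2 → slot 2 empty, not found.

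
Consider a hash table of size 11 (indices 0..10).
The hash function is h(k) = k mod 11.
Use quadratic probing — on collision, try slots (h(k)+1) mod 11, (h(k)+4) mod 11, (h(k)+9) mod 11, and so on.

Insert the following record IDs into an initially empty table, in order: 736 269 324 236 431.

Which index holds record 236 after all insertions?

736: h=10 => slot 10
269: h=5 => slot 5
324: h=5, probe 5,6 => slot 6
236: h=5, probe 5,6,9 => slot 9
431: h=2 => slot 2
Table: [., ., 431, ., ., 269, 324, ., ., 236, 736]

9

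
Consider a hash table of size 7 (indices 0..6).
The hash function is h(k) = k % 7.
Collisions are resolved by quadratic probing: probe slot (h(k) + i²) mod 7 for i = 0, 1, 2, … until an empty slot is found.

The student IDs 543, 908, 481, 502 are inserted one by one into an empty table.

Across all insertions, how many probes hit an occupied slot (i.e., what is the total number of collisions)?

3

Insert 543: h=4, slot 4 empty => index 4.
Insert 908: h=5, slot 5 empty => index 5.
Insert 481: h=5, slot 5 occupied => index 6.
Insert 502: h=5, slots 5,6 occupied => index 2.
Table: [., ., 502, ., 543, 908, 481]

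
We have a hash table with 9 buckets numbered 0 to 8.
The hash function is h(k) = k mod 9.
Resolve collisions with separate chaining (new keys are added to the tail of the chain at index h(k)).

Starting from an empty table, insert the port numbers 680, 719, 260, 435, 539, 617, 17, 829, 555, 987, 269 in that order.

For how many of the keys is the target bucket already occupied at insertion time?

680 -> bucket 5
719 -> bucket 8
260 -> bucket 8 (collision)
435 -> bucket 3
539 -> bucket 8 (collision)
617 -> bucket 5 (collision)
17 -> bucket 8 (collision)
829 -> bucket 1
555 -> bucket 6
987 -> bucket 6 (collision)
269 -> bucket 8 (collision)
Final buckets:
0: _
1: 829
2: _
3: 435
4: _
5: 680 -> 617
6: 555 -> 987
7: _
8: 719 -> 260 -> 539 -> 17 -> 269

6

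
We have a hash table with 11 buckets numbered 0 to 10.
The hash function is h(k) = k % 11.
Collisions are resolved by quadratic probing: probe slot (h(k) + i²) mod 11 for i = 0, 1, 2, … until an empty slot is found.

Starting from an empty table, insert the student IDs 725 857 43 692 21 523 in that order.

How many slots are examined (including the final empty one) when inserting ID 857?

2

725: h=10 -> slot 10
857: h=10, probe 10,0 -> slot 0
43: h=10, probe 10,0,3 -> slot 3
692: h=10, probe 10,0,3,8 -> slot 8
21: h=10, probe 10,0,3,8,4 -> slot 4
523: h=6 -> slot 6
Table: [857, —, —, 43, 21, —, 523, —, 692, —, 725]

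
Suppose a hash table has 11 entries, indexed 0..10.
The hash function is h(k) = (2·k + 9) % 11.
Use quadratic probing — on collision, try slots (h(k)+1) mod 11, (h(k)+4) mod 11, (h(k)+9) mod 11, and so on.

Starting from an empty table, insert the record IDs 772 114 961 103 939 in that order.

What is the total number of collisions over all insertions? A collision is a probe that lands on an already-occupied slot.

6

772 hashes to 2; slot 2 is free => place at 2.
114 hashes to 6; slot 6 is free => place at 6.
961 hashes to 6; 6 taken => place at 7.
103 hashes to 6; 6,7 taken => place at 10.
939 hashes to 6; 6,7,10 taken => place at 4.
Table: [., ., 772, ., 939, ., 114, 961, ., ., 103]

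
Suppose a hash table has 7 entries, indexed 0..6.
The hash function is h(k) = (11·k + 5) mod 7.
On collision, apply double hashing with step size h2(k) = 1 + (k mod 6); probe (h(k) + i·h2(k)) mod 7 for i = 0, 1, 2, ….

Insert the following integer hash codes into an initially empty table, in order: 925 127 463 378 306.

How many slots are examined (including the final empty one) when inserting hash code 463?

3

Insert 925: h=2, slot 2 empty => index 2.
Insert 127: h=2, h2=2, slot 2 occupied => index 4.
Insert 463: h=2, h2=2, slots 2,4 occupied => index 6.
Insert 378: h=5, slot 5 empty => index 5.
Insert 306: h=4, h2=1, slots 4,5,6 occupied => index 0.
Table: [306, —, 925, —, 127, 378, 463]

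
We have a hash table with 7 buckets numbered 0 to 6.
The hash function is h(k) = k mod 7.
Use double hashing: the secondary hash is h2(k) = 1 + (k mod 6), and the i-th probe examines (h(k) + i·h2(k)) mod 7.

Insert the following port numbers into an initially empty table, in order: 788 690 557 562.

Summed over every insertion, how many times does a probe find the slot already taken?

788: h=4 -> slot 4
690: h=4, h2=1, probe 4,5 -> slot 5
557: h=4, h2=6, probe 4,3 -> slot 3
562: h=2 -> slot 2
Table: [., ., 562, 557, 788, 690, .]

2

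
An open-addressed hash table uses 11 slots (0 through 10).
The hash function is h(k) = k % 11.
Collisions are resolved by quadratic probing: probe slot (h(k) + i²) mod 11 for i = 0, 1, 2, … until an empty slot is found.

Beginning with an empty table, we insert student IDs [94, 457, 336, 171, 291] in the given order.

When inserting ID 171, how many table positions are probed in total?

Insert 94: h=6, slot 6 empty -> index 6.
Insert 457: h=6, slot 6 occupied -> index 7.
Insert 336: h=6, slots 6,7 occupied -> index 10.
Insert 171: h=6, slots 6,7,10 occupied -> index 4.
Insert 291: h=5, slot 5 empty -> index 5.
Table: [_, _, _, _, 171, 291, 94, 457, _, _, 336]

4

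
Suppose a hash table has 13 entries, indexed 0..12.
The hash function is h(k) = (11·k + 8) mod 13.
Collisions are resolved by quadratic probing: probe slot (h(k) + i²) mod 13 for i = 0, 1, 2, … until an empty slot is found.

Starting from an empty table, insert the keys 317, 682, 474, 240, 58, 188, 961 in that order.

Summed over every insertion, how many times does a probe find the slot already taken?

12

317 hashes to 11; slot 11 is free -> place at 11.
682 hashes to 9; slot 9 is free -> place at 9.
474 hashes to 9; 9 taken -> place at 10.
240 hashes to 9; 9,10 taken -> place at 0.
58 hashes to 9; 9,10,0 taken -> place at 5.
188 hashes to 9; 9,10,0,5 taken -> place at 12.
961 hashes to 10; 10,11 taken -> place at 1.
Table: [240, 961, ., ., ., 58, ., ., ., 682, 474, 317, 188]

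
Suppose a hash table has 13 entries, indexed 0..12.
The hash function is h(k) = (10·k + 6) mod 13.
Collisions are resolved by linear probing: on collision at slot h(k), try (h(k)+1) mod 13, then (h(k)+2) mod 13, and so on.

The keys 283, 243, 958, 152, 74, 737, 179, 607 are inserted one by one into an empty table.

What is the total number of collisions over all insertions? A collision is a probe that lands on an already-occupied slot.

16

283 hashes to 2; slot 2 is free -> place at 2.
243 hashes to 5; slot 5 is free -> place at 5.
958 hashes to 5; 5 taken -> place at 6.
152 hashes to 5; 5,6 taken -> place at 7.
74 hashes to 5; 5,6,7 taken -> place at 8.
737 hashes to 5; 5,6,7,8 taken -> place at 9.
179 hashes to 2; 2 taken -> place at 3.
607 hashes to 5; 5,6,7,8,9 taken -> place at 10.
Table: [—, —, 283, 179, —, 243, 958, 152, 74, 737, 607, —, —]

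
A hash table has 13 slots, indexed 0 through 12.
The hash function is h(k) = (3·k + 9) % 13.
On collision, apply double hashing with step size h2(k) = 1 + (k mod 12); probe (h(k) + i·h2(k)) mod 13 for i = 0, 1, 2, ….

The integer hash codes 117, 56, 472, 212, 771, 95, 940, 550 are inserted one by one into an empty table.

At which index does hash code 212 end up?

4

117 hashes to 9; slot 9 is free → place at 9.
56 hashes to 8; slot 8 is free → place at 8.
472 hashes to 8, h2=5; 8 taken → place at 0.
212 hashes to 8, h2=9; 8 taken → place at 4.
771 hashes to 8, h2=4; 8 taken → place at 12.
95 hashes to 8, h2=12; 8 taken → place at 7.
940 hashes to 8, h2=5; 8,0 taken → place at 5.
550 hashes to 8, h2=11; 8 taken → place at 6.
Table: [472, —, —, —, 212, 940, 550, 95, 56, 117, —, —, 771]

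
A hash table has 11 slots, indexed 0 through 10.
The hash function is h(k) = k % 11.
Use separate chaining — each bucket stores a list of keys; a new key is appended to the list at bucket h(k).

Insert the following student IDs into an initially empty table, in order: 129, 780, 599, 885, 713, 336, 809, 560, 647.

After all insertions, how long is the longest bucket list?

2

Insert 129: h=8, bucket 8 empty → new chain.
Insert 780: h=10, bucket 10 empty → new chain.
Insert 599: h=5, bucket 5 empty → new chain.
Insert 885: h=5, bucket 5 nonempty → append to chain.
Insert 713: h=9, bucket 9 empty → new chain.
Insert 336: h=6, bucket 6 empty → new chain.
Insert 809: h=6, bucket 6 nonempty → append to chain.
Insert 560: h=10, bucket 10 nonempty → append to chain.
Insert 647: h=9, bucket 9 nonempty → append to chain.
Final buckets:
0: .
1: .
2: .
3: .
4: .
5: 599 -> 885
6: 336 -> 809
7: .
8: 129
9: 713 -> 647
10: 780 -> 560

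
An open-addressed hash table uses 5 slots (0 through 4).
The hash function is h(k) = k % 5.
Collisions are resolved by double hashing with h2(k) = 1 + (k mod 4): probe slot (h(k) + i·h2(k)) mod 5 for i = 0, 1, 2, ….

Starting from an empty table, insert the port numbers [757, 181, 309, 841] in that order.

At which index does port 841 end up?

Insert 757: h=2, slot 2 empty => index 2.
Insert 181: h=1, slot 1 empty => index 1.
Insert 309: h=4, slot 4 empty => index 4.
Insert 841: h=1, h2=2, slot 1 occupied => index 3.
Table: [∅, 181, 757, 841, 309]

3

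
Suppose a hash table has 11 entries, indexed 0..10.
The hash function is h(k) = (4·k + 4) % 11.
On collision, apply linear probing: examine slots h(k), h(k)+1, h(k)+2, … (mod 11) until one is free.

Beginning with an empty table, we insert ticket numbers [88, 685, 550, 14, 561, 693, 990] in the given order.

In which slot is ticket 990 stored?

10

Insert 88: h=4, slot 4 empty => index 4.
Insert 685: h=5, slot 5 empty => index 5.
Insert 550: h=4, slots 4,5 occupied => index 6.
Insert 14: h=5, slots 5,6 occupied => index 7.
Insert 561: h=4, slots 4,5,6,7 occupied => index 8.
Insert 693: h=4, slots 4,5,6,7,8 occupied => index 9.
Insert 990: h=4, slots 4,5,6,7,8,9 occupied => index 10.
Table: [_, _, _, _, 88, 685, 550, 14, 561, 693, 990]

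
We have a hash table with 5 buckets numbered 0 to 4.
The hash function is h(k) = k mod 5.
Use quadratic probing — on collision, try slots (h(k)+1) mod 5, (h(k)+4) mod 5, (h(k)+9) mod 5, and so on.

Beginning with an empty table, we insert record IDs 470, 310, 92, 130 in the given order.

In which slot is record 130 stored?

470: h=0 → slot 0
310: h=0, probe 0,1 → slot 1
92: h=2 → slot 2
130: h=0, probe 0,1,4 → slot 4
Table: [470, 310, 92, —, 130]

4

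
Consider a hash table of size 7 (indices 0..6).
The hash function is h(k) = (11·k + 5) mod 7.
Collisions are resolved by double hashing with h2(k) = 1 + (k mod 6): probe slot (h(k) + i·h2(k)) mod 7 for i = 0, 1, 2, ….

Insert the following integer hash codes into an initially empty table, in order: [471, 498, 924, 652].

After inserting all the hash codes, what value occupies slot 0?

652

471: h=6 => slot 6
498: h=2 => slot 2
924: h=5 => slot 5
652: h=2, h2=5, probe 2,0 => slot 0
Table: [652, ., 498, ., ., 924, 471]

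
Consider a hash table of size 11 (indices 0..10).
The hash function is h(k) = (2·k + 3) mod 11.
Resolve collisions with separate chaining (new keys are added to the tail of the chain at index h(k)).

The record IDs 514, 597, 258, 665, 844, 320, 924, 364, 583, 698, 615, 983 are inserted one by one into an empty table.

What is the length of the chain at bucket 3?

2

514 → bucket 8
597 → bucket 9
258 → bucket 2
665 → bucket 2 (collision)
844 → bucket 8 (collision)
320 → bucket 5
924 → bucket 3
364 → bucket 5 (collision)
583 → bucket 3 (collision)
698 → bucket 2 (collision)
615 → bucket 1
983 → bucket 0
Final buckets:
0: 983
1: 615
2: 258 -> 665 -> 698
3: 924 -> 583
4: _
5: 320 -> 364
6: _
7: _
8: 514 -> 844
9: 597
10: _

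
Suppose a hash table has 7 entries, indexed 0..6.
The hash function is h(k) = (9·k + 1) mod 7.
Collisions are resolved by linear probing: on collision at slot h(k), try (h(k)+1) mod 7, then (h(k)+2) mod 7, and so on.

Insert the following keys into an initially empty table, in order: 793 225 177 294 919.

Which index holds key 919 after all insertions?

0

793 hashes to 5; slot 5 is free → place at 5.
225 hashes to 3; slot 3 is free → place at 3.
177 hashes to 5; 5 taken → place at 6.
294 hashes to 1; slot 1 is free → place at 1.
919 hashes to 5; 5,6 taken → place at 0.
Table: [919, 294, —, 225, —, 793, 177]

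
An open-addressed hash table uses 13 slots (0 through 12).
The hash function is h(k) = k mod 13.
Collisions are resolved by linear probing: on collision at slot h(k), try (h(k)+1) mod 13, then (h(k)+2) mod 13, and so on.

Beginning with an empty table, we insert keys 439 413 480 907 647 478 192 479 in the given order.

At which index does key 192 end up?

439: h=10 -> slot 10
413: h=10, probe 10,11 -> slot 11
480: h=12 -> slot 12
907: h=10, probe 10,11,12,0 -> slot 0
647: h=10, probe 10,11,12,0,1 -> slot 1
478: h=10, probe 10,11,12,0,1,2 -> slot 2
192: h=10, probe 10,11,12,0,1,2,3 -> slot 3
479: h=11, probe 11,12,0,1,2,3,4 -> slot 4
Table: [907, 647, 478, 192, 479, ., ., ., ., ., 439, 413, 480]

3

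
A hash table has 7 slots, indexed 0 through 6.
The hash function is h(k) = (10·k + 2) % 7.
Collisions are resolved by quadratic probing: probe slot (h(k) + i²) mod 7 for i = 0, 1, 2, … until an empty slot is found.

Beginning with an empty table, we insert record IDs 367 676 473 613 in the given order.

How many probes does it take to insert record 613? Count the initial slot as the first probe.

4

367: h=4 → slot 4
676: h=0 → slot 0
473: h=0, probe 0,1 → slot 1
613: h=0, probe 0,1,4,2 → slot 2
Table: [676, 473, 613, _, 367, _, _]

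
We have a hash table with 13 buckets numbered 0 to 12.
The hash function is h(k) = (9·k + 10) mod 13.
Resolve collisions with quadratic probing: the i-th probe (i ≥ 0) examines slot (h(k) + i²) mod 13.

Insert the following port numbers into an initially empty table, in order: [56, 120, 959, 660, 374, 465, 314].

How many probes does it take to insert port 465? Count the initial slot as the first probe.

4

56 hashes to 7; slot 7 is free -> place at 7.
120 hashes to 11; slot 11 is free -> place at 11.
959 hashes to 9; slot 9 is free -> place at 9.
660 hashes to 9; 9 taken -> place at 10.
374 hashes to 9; 9,10 taken -> place at 0.
465 hashes to 9; 9,10,0 taken -> place at 5.
314 hashes to 2; slot 2 is free -> place at 2.
Table: [374, ∅, 314, ∅, ∅, 465, ∅, 56, ∅, 959, 660, 120, ∅]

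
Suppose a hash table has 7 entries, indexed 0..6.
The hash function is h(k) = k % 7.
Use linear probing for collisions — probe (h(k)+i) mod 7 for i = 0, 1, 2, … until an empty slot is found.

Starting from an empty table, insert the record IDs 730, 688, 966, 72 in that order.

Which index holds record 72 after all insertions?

4

Insert 730: h=2, slot 2 empty -> index 2.
Insert 688: h=2, slot 2 occupied -> index 3.
Insert 966: h=0, slot 0 empty -> index 0.
Insert 72: h=2, slots 2,3 occupied -> index 4.
Table: [966, ∅, 730, 688, 72, ∅, ∅]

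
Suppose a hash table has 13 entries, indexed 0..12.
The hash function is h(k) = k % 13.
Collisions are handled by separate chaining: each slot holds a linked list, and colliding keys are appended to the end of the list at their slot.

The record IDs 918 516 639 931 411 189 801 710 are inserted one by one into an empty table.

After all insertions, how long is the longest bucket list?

Insert 918: h=8, bucket 8 empty → new chain.
Insert 516: h=9, bucket 9 empty → new chain.
Insert 639: h=2, bucket 2 empty → new chain.
Insert 931: h=8, bucket 8 nonempty → append to chain.
Insert 411: h=8, bucket 8 nonempty → append to chain.
Insert 189: h=7, bucket 7 empty → new chain.
Insert 801: h=8, bucket 8 nonempty → append to chain.
Insert 710: h=8, bucket 8 nonempty → append to chain.
Final buckets:
0: ∅
1: ∅
2: 639
3: ∅
4: ∅
5: ∅
6: ∅
7: 189
8: 918 -> 931 -> 411 -> 801 -> 710
9: 516
10: ∅
11: ∅
12: ∅

5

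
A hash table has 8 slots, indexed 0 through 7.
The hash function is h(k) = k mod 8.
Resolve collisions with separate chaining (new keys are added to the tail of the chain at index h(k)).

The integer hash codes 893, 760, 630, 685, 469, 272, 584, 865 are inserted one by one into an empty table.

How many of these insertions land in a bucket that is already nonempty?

4

893 -> bucket 5
760 -> bucket 0
630 -> bucket 6
685 -> bucket 5 (collision)
469 -> bucket 5 (collision)
272 -> bucket 0 (collision)
584 -> bucket 0 (collision)
865 -> bucket 1
Final buckets:
0: 760 -> 272 -> 584
1: 865
2: .
3: .
4: .
5: 893 -> 685 -> 469
6: 630
7: .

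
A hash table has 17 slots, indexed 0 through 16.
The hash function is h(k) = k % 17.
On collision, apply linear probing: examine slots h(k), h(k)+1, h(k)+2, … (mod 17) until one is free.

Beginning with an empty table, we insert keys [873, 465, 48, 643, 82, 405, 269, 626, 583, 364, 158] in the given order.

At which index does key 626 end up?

873 hashes to 6; slot 6 is free -> place at 6.
465 hashes to 6; 6 taken -> place at 7.
48 hashes to 14; slot 14 is free -> place at 14.
643 hashes to 14; 14 taken -> place at 15.
82 hashes to 14; 14,15 taken -> place at 16.
405 hashes to 14; 14,15,16 taken -> place at 0.
269 hashes to 14; 14,15,16,0 taken -> place at 1.
626 hashes to 14; 14,15,16,0,1 taken -> place at 2.
583 hashes to 5; slot 5 is free -> place at 5.
364 hashes to 7; 7 taken -> place at 8.
158 hashes to 5; 5,6,7,8 taken -> place at 9.
Table: [405, 269, 626, -, -, 583, 873, 465, 364, 158, -, -, -, -, 48, 643, 82]

2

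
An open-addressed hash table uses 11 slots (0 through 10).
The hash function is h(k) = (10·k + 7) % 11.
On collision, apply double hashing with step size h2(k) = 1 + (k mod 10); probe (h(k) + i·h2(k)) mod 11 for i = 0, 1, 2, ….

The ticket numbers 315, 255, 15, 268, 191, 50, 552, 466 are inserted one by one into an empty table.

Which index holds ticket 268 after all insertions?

315: h=0 -> slot 0
255: h=5 -> slot 5
15: h=3 -> slot 3
268: h=3, h2=9, probe 3,1 -> slot 1
191: h=3, h2=2, probe 3,5,7 -> slot 7
50: h=1, h2=1, probe 1,2 -> slot 2
552: h=5, h2=3, probe 5,8 -> slot 8
466: h=3, h2=7, probe 3,10 -> slot 10
Table: [315, 268, 50, 15, -, 255, -, 191, 552, -, 466]

1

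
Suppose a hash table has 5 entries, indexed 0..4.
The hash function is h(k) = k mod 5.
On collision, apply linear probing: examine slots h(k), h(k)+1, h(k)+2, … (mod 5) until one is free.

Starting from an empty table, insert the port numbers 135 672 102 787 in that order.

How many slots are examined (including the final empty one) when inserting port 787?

135: h=0 => slot 0
672: h=2 => slot 2
102: h=2, probe 2,3 => slot 3
787: h=2, probe 2,3,4 => slot 4
Table: [135, ∅, 672, 102, 787]

3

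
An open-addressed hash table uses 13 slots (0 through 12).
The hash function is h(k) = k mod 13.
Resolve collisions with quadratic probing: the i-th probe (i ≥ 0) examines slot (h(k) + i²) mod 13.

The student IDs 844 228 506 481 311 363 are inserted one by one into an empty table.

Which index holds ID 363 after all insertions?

844: h=12 => slot 12
228: h=7 => slot 7
506: h=12, probe 12,0 => slot 0
481: h=0, probe 0,1 => slot 1
311: h=12, probe 12,0,3 => slot 3
363: h=12, probe 12,0,3,8 => slot 8
Table: [506, 481, ∅, 311, ∅, ∅, ∅, 228, 363, ∅, ∅, ∅, 844]

8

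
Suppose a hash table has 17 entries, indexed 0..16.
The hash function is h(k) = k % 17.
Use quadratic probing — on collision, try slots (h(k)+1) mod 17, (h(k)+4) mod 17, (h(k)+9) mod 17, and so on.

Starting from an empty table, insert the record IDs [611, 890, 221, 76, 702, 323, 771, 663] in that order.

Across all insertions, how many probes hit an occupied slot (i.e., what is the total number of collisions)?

611 hashes to 16; slot 16 is free → place at 16.
890 hashes to 6; slot 6 is free → place at 6.
221 hashes to 0; slot 0 is free → place at 0.
76 hashes to 8; slot 8 is free → place at 8.
702 hashes to 5; slot 5 is free → place at 5.
323 hashes to 0; 0 taken → place at 1.
771 hashes to 6; 6 taken → place at 7.
663 hashes to 0; 0,1 taken → place at 4.
Table: [221, 323, ∅, ∅, 663, 702, 890, 771, 76, ∅, ∅, ∅, ∅, ∅, ∅, ∅, 611]

4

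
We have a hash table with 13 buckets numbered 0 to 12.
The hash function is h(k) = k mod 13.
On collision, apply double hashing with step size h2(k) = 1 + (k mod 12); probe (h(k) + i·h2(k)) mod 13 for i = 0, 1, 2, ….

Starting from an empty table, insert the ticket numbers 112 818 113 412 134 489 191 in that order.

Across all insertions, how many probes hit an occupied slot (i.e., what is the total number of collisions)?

4

Insert 112: h=8, slot 8 empty => index 8.
Insert 818: h=12, slot 12 empty => index 12.
Insert 113: h=9, slot 9 empty => index 9.
Insert 412: h=9, h2=5, slot 9 occupied => index 1.
Insert 134: h=4, slot 4 empty => index 4.
Insert 489: h=8, h2=10, slot 8 occupied => index 5.
Insert 191: h=9, h2=12, slots 9,8 occupied => index 7.
Table: [-, 412, -, -, 134, 489, -, 191, 112, 113, -, -, 818]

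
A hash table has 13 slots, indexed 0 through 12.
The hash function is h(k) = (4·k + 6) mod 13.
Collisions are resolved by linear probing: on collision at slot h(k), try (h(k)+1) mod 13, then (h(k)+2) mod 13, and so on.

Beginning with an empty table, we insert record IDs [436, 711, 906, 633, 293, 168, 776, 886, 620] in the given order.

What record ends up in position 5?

633

Insert 436: h=8, slot 8 empty → index 8.
Insert 711: h=3, slot 3 empty → index 3.
Insert 906: h=3, slot 3 occupied → index 4.
Insert 633: h=3, slots 3,4 occupied → index 5.
Insert 293: h=8, slot 8 occupied → index 9.
Insert 168: h=2, slot 2 empty → index 2.
Insert 776: h=3, slots 3,4,5 occupied → index 6.
Insert 886: h=1, slot 1 empty → index 1.
Insert 620: h=3, slots 3,4,5,6 occupied → index 7.
Table: [_, 886, 168, 711, 906, 633, 776, 620, 436, 293, _, _, _]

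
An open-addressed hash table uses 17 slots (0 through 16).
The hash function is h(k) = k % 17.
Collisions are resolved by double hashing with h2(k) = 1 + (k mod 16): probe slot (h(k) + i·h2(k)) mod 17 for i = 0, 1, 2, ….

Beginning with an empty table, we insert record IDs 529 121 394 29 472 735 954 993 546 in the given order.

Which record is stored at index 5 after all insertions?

Insert 529: h=2, slot 2 empty => index 2.
Insert 121: h=2, h2=10, slot 2 occupied => index 12.
Insert 394: h=3, slot 3 empty => index 3.
Insert 29: h=12, h2=14, slot 12 occupied => index 9.
Insert 472: h=13, slot 13 empty => index 13.
Insert 735: h=4, slot 4 empty => index 4.
Insert 954: h=2, h2=11, slots 2,13 occupied => index 7.
Insert 993: h=7, h2=2, slots 7,9 occupied => index 11.
Insert 546: h=2, h2=3, slot 2 occupied => index 5.
Table: [-, -, 529, 394, 735, 546, -, 954, -, 29, -, 993, 121, 472, -, -, -]

546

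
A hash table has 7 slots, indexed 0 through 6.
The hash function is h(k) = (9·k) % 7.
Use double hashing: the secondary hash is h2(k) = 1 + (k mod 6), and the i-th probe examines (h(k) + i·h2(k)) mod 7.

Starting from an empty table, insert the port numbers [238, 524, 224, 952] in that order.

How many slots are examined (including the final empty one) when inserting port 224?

2

238: h=0 -> slot 0
524: h=5 -> slot 5
224: h=0, h2=3, probe 0,3 -> slot 3
952: h=0, h2=5, probe 0,5,3,1 -> slot 1
Table: [238, 952, ., 224, ., 524, .]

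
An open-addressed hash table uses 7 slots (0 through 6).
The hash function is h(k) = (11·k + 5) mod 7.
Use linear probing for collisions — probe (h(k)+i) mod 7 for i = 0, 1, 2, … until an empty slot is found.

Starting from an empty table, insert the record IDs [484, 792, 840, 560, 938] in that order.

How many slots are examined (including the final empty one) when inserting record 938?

3

484 hashes to 2; slot 2 is free => place at 2.
792 hashes to 2; 2 taken => place at 3.
840 hashes to 5; slot 5 is free => place at 5.
560 hashes to 5; 5 taken => place at 6.
938 hashes to 5; 5,6 taken => place at 0.
Table: [938, _, 484, 792, _, 840, 560]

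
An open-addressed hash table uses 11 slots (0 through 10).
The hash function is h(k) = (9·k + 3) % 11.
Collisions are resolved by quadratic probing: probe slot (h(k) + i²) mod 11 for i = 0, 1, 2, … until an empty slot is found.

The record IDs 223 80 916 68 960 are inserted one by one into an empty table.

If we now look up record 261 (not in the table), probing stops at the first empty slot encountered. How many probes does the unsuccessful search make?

3

Insert 223: h=8, slot 8 empty => index 8.
Insert 80: h=8, slot 8 occupied => index 9.
Insert 916: h=8, slots 8,9 occupied => index 1.
Insert 68: h=10, slot 10 empty => index 10.
Insert 960: h=8, slots 8,9,1 occupied => index 6.
Table: [_, 916, _, _, _, _, 960, _, 223, 80, 68]
Lookup 261: h=9, probe 9,10,2 → slot 2 empty, not found.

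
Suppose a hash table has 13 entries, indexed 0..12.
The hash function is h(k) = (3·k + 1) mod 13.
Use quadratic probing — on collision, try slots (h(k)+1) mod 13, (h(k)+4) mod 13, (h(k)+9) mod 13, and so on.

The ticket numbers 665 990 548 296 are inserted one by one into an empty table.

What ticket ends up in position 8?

990

665 hashes to 7; slot 7 is free -> place at 7.
990 hashes to 7; 7 taken -> place at 8.
548 hashes to 7; 7,8 taken -> place at 11.
296 hashes to 5; slot 5 is free -> place at 5.
Table: [_, _, _, _, _, 296, _, 665, 990, _, _, 548, _]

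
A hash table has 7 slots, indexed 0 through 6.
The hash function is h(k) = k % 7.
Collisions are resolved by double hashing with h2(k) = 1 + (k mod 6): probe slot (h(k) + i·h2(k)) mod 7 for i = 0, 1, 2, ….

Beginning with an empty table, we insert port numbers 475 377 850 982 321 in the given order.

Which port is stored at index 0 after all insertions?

475: h=6 => slot 6
377: h=6, h2=6, probe 6,5 => slot 5
850: h=3 => slot 3
982: h=2 => slot 2
321: h=6, h2=4, probe 6,3,0 => slot 0
Table: [321, -, 982, 850, -, 377, 475]

321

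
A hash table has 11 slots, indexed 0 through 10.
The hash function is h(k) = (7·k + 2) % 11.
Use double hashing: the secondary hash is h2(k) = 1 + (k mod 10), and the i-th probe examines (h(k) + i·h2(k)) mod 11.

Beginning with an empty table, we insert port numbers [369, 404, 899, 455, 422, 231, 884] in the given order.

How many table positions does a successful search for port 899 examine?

369 hashes to 0; slot 0 is free -> place at 0.
404 hashes to 3; slot 3 is free -> place at 3.
899 hashes to 3, h2=10; 3 taken -> place at 2.
455 hashes to 8; slot 8 is free -> place at 8.
422 hashes to 8, h2=3; 8,0,3 taken -> place at 6.
231 hashes to 2, h2=2; 2 taken -> place at 4.
884 hashes to 8, h2=5; 8,2 taken -> place at 7.
Table: [369, ∅, 899, 404, 231, ∅, 422, 884, 455, ∅, ∅]
Lookup 899: h=3, h2=10, probe 3,2 → found at 2.

2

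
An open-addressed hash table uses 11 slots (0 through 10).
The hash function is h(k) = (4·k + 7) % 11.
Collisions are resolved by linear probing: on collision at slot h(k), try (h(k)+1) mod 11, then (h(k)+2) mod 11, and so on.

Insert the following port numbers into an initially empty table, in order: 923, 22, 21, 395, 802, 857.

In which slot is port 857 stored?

8

923 hashes to 3; slot 3 is free -> place at 3.
22 hashes to 7; slot 7 is free -> place at 7.
21 hashes to 3; 3 taken -> place at 4.
395 hashes to 3; 3,4 taken -> place at 5.
802 hashes to 3; 3,4,5 taken -> place at 6.
857 hashes to 3; 3,4,5,6,7 taken -> place at 8.
Table: [., ., ., 923, 21, 395, 802, 22, 857, ., .]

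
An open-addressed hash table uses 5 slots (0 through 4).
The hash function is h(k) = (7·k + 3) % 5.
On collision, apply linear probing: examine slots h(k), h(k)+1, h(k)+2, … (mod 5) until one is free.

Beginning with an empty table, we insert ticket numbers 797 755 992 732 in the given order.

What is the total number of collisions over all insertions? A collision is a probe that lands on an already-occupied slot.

5

797 hashes to 2; slot 2 is free => place at 2.
755 hashes to 3; slot 3 is free => place at 3.
992 hashes to 2; 2,3 taken => place at 4.
732 hashes to 2; 2,3,4 taken => place at 0.
Table: [732, ., 797, 755, 992]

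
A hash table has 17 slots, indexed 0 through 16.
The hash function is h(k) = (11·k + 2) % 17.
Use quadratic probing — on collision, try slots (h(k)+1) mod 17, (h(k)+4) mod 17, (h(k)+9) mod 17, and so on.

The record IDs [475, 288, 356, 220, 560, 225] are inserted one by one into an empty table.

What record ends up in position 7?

475: h=8 -> slot 8
288: h=8, probe 8,9 -> slot 9
356: h=8, probe 8,9,12 -> slot 12
220: h=8, probe 8,9,12,0 -> slot 0
560: h=8, probe 8,9,12,0,7 -> slot 7
225: h=12, probe 12,13 -> slot 13
Table: [220, -, -, -, -, -, -, 560, 475, 288, -, -, 356, 225, -, -, -]

560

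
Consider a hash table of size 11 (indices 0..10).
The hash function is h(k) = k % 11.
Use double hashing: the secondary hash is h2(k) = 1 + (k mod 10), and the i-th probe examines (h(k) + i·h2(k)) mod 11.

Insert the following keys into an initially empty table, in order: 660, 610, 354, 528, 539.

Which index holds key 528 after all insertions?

9

Insert 660: h=0, slot 0 empty → index 0.
Insert 610: h=5, slot 5 empty → index 5.
Insert 354: h=2, slot 2 empty → index 2.
Insert 528: h=0, h2=9, slot 0 occupied → index 9.
Insert 539: h=0, h2=10, slot 0 occupied → index 10.
Table: [660, -, 354, -, -, 610, -, -, -, 528, 539]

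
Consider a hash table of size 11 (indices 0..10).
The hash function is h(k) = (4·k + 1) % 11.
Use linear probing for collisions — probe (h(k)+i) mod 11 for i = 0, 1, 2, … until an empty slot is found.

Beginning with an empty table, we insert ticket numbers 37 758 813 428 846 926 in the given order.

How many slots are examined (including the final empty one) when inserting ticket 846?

4

37: h=6 -> slot 6
758: h=8 -> slot 8
813: h=8, probe 8,9 -> slot 9
428: h=8, probe 8,9,10 -> slot 10
846: h=8, probe 8,9,10,0 -> slot 0
926: h=9, probe 9,10,0,1 -> slot 1
Table: [846, 926, -, -, -, -, 37, -, 758, 813, 428]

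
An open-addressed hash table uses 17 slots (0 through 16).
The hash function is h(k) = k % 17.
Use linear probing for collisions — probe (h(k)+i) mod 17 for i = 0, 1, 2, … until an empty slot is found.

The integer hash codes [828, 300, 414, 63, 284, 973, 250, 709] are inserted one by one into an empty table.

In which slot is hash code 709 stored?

828: h=12 -> slot 12
300: h=11 -> slot 11
414: h=6 -> slot 6
63: h=12, probe 12,13 -> slot 13
284: h=12, probe 12,13,14 -> slot 14
973: h=4 -> slot 4
250: h=12, probe 12,13,14,15 -> slot 15
709: h=12, probe 12,13,14,15,16 -> slot 16
Table: [_, _, _, _, 973, _, 414, _, _, _, _, 300, 828, 63, 284, 250, 709]

16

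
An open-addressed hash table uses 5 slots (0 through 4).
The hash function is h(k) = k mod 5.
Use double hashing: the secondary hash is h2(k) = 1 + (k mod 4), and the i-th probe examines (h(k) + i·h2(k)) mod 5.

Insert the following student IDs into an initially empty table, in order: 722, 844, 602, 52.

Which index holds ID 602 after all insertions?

722 hashes to 2; slot 2 is free → place at 2.
844 hashes to 4; slot 4 is free → place at 4.
602 hashes to 2, h2=3; 2 taken → place at 0.
52 hashes to 2, h2=1; 2 taken → place at 3.
Table: [602, -, 722, 52, 844]

0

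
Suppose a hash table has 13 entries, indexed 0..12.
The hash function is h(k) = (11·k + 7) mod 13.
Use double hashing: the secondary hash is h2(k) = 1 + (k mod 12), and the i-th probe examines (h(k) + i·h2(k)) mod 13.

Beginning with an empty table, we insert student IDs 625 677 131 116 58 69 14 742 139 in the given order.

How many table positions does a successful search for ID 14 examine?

4

Insert 625: h=5, slot 5 empty -> index 5.
Insert 677: h=5, h2=6, slot 5 occupied -> index 11.
Insert 131: h=5, h2=12, slot 5 occupied -> index 4.
Insert 116: h=9, slot 9 empty -> index 9.
Insert 58: h=8, slot 8 empty -> index 8.
Insert 69: h=12, slot 12 empty -> index 12.
Insert 14: h=5, h2=3, slots 5,8,11 occupied -> index 1.
Insert 742: h=5, h2=11, slot 5 occupied -> index 3.
Insert 139: h=2, slot 2 empty -> index 2.
Table: [∅, 14, 139, 742, 131, 625, ∅, ∅, 58, 116, ∅, 677, 69]
Lookup 14: h=5, h2=3, probe 5,8,11,1 → found at 1.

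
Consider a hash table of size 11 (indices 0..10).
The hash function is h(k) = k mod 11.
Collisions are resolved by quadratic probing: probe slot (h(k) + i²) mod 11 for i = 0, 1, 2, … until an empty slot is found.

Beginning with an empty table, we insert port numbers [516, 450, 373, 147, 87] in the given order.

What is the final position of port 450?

0

Insert 516: h=10, slot 10 empty -> index 10.
Insert 450: h=10, slot 10 occupied -> index 0.
Insert 373: h=10, slots 10,0 occupied -> index 3.
Insert 147: h=4, slot 4 empty -> index 4.
Insert 87: h=10, slots 10,0,3 occupied -> index 8.
Table: [450, —, —, 373, 147, —, —, —, 87, —, 516]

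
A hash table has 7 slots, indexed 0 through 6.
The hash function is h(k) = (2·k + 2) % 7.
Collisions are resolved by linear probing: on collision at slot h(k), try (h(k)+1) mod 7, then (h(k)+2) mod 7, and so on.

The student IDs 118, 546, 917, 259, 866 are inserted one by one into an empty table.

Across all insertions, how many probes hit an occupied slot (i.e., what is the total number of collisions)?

118 hashes to 0; slot 0 is free → place at 0.
546 hashes to 2; slot 2 is free → place at 2.
917 hashes to 2; 2 taken → place at 3.
259 hashes to 2; 2,3 taken → place at 4.
866 hashes to 5; slot 5 is free → place at 5.
Table: [118, -, 546, 917, 259, 866, -]

3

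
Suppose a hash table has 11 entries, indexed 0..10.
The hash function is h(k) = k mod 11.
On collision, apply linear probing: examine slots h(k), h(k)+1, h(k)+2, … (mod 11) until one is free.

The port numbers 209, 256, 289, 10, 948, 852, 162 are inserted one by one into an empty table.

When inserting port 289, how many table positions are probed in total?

2

Insert 209: h=0, slot 0 empty -> index 0.
Insert 256: h=3, slot 3 empty -> index 3.
Insert 289: h=3, slot 3 occupied -> index 4.
Insert 10: h=10, slot 10 empty -> index 10.
Insert 948: h=2, slot 2 empty -> index 2.
Insert 852: h=5, slot 5 empty -> index 5.
Insert 162: h=8, slot 8 empty -> index 8.
Table: [209, -, 948, 256, 289, 852, -, -, 162, -, 10]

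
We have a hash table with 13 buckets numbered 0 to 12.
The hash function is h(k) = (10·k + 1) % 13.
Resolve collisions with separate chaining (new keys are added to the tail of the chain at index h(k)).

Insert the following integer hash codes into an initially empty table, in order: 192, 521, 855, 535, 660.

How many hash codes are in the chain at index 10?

Insert 192: h=10, bucket 10 empty -> new chain.
Insert 521: h=11, bucket 11 empty -> new chain.
Insert 855: h=10, bucket 10 nonempty -> append to chain.
Insert 535: h=8, bucket 8 empty -> new chain.
Insert 660: h=10, bucket 10 nonempty -> append to chain.
Final buckets:
0: .
1: .
2: .
3: .
4: .
5: .
6: .
7: .
8: 535
9: .
10: 192 -> 855 -> 660
11: 521
12: .

3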